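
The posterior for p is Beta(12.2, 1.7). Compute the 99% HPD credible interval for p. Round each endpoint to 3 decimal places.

[0.616, 1.000]

The posterior is unimodal and skewed, so the HPD interval has equal density at both endpoints and is the shortest 99% interval.
Solving f(0.616) = f(1.000) with F(1.000) − F(0.616) = 0.99 gives [0.616, 1.000].
For comparison, the equal-tailed interval is [0.580, 0.995]; the HPD is narrower and shifted toward the mode.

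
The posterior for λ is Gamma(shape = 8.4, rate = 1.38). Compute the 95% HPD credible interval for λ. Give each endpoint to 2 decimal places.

The posterior is unimodal and skewed, so the HPD interval has equal density at both endpoints and is the shortest 95% interval.
Solving f(2.34) = f(10.27) with F(10.27) − F(2.34) = 0.95 gives [2.34, 10.27].
For comparison, the equal-tailed interval is [2.69, 10.84]; the HPD is narrower and shifted toward the mode.

[2.34, 10.27]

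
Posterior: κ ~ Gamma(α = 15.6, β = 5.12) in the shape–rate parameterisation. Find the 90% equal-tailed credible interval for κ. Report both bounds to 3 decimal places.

[1.898, 4.417]

Posterior: Gamma(shape 15.6, rate 5.12).
Equal-tailed 90% interval: Gamma(15.6, 5.12) quantiles at 0.05 and 0.95.
Posterior mean ≈ 3.047, SD ≈ 0.771; a Normal approximation gives roughly [1.778, 4.316].
Exact: lower = 1.898; upper = 4.417.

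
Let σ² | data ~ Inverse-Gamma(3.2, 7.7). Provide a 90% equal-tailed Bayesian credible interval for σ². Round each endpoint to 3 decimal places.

[1.168, 8.353]

Inverse-Gamma(3.2, 7.7) quantiles: F⁻¹(0.05) and F⁻¹(0.95).
Equivalently, 1/σ² ~ Gamma(3.2, rate = 7.7); invert its 0.95 and 0.05 quantiles.
Posterior mean ≈ 3.500, SD ≈ 3.195; a Normal approximation gives roughly [-1.755, 8.755].
Exact: lower = 1.168; upper = 8.353.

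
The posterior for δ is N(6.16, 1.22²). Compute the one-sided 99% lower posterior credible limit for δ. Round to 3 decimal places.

Need L with P(δ ≥ L) = 0.99: L = 6.16 − z_{0.01}·1.22.
z = 2.326; L = 6.16 − 2.326 × 1.22 = 3.322.

3.322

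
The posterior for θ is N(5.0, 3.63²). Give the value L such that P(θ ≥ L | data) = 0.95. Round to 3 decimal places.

-0.971

Need L with P(θ ≥ L) = 0.95: L = 5.0 − z_{0.05}·3.63.
z = 1.645; L = 5.0 − 1.645 × 3.63 = -0.971.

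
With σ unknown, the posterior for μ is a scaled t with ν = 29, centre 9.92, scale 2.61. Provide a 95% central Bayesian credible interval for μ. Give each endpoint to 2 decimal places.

The t_29 distribution is symmetric; the 95% interval is 9.92 ± t·2.61 with t_{0.975,29} = 2.045.
Half-width: 2.045 × 2.61 = 5.34.
9.92 − 5.34 = 4.58; 9.92 + 5.34 = 15.26.

[4.58, 15.26]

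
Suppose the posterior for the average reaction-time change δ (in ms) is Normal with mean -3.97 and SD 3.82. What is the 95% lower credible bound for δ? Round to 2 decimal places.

-10.25

Need L with P(δ ≥ L) = 0.95: L = -3.97 − z_{0.05}·3.82.
z = 1.645; L = -3.97 − 1.645 × 3.82 = -10.25.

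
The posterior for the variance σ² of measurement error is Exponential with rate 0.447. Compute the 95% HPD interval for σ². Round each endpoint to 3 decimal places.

[0.000, 6.702]

The exponential density is strictly decreasing on [0, ∞), so the HPD interval is anchored at 0: [0, q] with P(σ² ≤ q) = 0.95.
q = −ln(1 − 0.95) / 0.447 = 2.9957 / 0.447 = 6.702.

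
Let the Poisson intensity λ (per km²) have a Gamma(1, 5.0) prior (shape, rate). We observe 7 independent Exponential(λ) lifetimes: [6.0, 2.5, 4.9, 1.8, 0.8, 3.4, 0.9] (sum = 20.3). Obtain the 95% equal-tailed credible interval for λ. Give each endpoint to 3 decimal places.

[0.137, 0.570]

Posterior: Gamma(1+7, 5.0+20.3) = Gamma(8, 25.3) (shape, rate).
Equal-tailed 95% interval: Gamma(8, 25.3) quantiles at 0.025 and 0.975.
Posterior mean ≈ 0.316, SD ≈ 0.112; a Normal approximation gives roughly [0.097, 0.535].
Exact: lower = 0.137; upper = 0.570.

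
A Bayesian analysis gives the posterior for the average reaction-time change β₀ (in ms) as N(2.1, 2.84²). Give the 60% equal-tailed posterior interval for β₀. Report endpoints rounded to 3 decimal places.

The posterior is symmetric, so the 60% equal-tailed interval is β₀ = 2.1 ± z·2.84 with z = 0.842.
Half-width: 0.842 × 2.84 = 2.390.
2.1 − 2.390 = -0.290; 2.1 + 2.390 = 4.490.

[-0.290, 4.490]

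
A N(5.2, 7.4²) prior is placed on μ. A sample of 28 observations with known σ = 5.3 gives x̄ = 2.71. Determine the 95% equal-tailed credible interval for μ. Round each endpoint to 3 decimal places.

Posterior precision = 1/7.4² + 28/5.3² = 0.0183 + 0.9968 = 1.0151, so posterior SD = 0.9926.
Posterior mean = (5.2/7.4² + 28·2.71/5.3²) / 1.0151 = 2.7548.
Interval: 2.7548 ± 1.960 × 0.9926 → [0.809, 4.700].

[0.809, 4.700]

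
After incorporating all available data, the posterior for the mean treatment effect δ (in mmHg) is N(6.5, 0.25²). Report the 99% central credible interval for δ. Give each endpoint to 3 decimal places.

The posterior is symmetric, so the 99% equal-tailed interval is δ = 6.5 ± z·0.25 with z = 2.576.
Half-width: 2.576 × 0.25 = 0.644.
6.5 − 0.644 = 5.856; 6.5 + 0.644 = 7.144.

[5.856, 7.144]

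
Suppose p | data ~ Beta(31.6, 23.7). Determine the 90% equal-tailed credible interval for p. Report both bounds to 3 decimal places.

Posterior: Beta(31.6, 23.7).
Equal-tailed 90% interval: the 0.05 and 0.95 quantiles of Beta(31.6, 23.7).
Posterior mean ≈ 0.571, SD ≈ 0.066; a Normal approximation gives roughly [0.463, 0.680].
Exact: F⁻¹(0.05) = 0.461; F⁻¹(0.95) = 0.679.

[0.461, 0.679]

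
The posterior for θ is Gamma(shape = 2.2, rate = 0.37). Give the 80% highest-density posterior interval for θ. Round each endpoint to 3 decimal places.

The posterior is unimodal and skewed, so the HPD interval has equal density at both endpoints and is the shortest 80% interval.
Solving f(0.674) = f(9.121) with F(9.121) − F(0.674) = 0.80 gives [0.674, 9.121].
For comparison, the equal-tailed interval is [1.724, 11.310]; the HPD is narrower and shifted toward the mode.

[0.674, 9.121]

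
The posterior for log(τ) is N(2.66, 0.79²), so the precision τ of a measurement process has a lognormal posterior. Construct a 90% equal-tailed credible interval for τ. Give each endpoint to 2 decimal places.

[3.90, 52.43]

On the log scale the 90% interval is 2.66 ± 1.645 × 0.79 = [1.3606, 3.9594].
Exponentiate: [e^1.3606, e^3.9594] = [3.90, 52.43].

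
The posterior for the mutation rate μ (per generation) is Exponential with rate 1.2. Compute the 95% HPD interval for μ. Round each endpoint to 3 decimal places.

[0.000, 2.496]

The exponential density is strictly decreasing on [0, ∞), so the HPD interval is anchored at 0: [0, q] with P(μ ≤ q) = 0.95.
q = −ln(1 − 0.95) / 1.2 = 2.9957 / 1.2 = 2.496.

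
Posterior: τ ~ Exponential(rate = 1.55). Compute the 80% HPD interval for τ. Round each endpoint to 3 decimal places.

[0.000, 1.038]

The exponential density is strictly decreasing on [0, ∞), so the HPD interval is anchored at 0: [0, q] with P(τ ≤ q) = 0.80.
q = −ln(1 − 0.80) / 1.55 = 1.6094 / 1.55 = 1.038.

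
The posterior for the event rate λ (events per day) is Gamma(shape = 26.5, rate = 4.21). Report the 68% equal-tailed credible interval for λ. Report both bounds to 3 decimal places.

Posterior: Gamma(shape 26.5, rate 4.21).
Equal-tailed 68% interval: Gamma(26.5, 4.21) quantiles at 0.16 and 0.84.
Posterior mean ≈ 6.295, SD ≈ 1.223; a Normal approximation gives roughly [5.079, 7.511].
Exact: lower = 5.085; upper = 7.502.

[5.085, 7.502]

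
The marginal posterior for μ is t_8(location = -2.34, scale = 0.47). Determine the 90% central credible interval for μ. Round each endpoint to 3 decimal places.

[-3.214, -1.466]

The t_8 distribution is symmetric; the 90% interval is -2.34 ± t·0.47 with t_{0.95,8} = 1.860.
Half-width: 1.860 × 0.47 = 0.874.
-2.34 − 0.874 = -3.214; -2.34 + 0.874 = -1.466.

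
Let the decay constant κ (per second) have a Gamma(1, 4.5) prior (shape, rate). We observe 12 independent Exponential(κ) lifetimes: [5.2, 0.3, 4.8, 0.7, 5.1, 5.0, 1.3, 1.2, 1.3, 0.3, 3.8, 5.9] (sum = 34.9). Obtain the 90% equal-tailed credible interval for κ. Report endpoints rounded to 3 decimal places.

Posterior: Gamma(1+12, 4.5+34.9) = Gamma(13, 39.4) (shape, rate).
Equal-tailed 90% interval: Gamma(13, 39.4) quantiles at 0.05 and 0.95.
Posterior mean ≈ 0.330, SD ≈ 0.092; a Normal approximation gives roughly [0.179, 0.480].
Exact: lower = 0.195; upper = 0.493.

[0.195, 0.493]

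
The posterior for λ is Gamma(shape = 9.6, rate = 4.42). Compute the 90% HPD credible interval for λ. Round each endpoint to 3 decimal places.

The posterior is unimodal and skewed, so the HPD interval has equal density at both endpoints and is the shortest 90% interval.
Solving f(1.041) = f(3.265) with F(3.265) − F(1.041) = 0.90 gives [1.041, 3.265].
For comparison, the equal-tailed interval is [1.161, 3.439]; the HPD is narrower and shifted toward the mode.

[1.041, 3.265]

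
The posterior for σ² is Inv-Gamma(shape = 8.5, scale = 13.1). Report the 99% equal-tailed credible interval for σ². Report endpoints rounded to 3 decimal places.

[0.734, 4.599]

Inverse-Gamma(8.5, 13.1) quantiles: F⁻¹(0.005) and F⁻¹(0.995).
Equivalently, 1/σ² ~ Gamma(8.5, rate = 13.1); invert its 0.995 and 0.005 quantiles.
Posterior mean ≈ 1.747, SD ≈ 0.685; a Normal approximation gives roughly [-0.018, 3.511].
Exact: lower = 0.734; upper = 4.599.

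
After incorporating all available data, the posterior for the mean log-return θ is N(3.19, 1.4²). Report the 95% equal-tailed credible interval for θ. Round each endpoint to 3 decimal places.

The posterior is symmetric, so the 95% equal-tailed interval is θ = 3.19 ± z·1.4 with z = 1.960.
Half-width: 1.960 × 1.4 = 2.744.
3.19 − 2.744 = 0.446; 3.19 + 2.744 = 5.934.

[0.446, 5.934]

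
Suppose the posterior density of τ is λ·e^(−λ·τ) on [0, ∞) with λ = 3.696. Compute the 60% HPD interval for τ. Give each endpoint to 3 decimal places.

[0.000, 0.248]

The exponential density is strictly decreasing on [0, ∞), so the HPD interval is anchored at 0: [0, q] with P(τ ≤ q) = 0.60.
q = −ln(1 − 0.60) / 3.696 = 0.9163 / 3.696 = 0.248.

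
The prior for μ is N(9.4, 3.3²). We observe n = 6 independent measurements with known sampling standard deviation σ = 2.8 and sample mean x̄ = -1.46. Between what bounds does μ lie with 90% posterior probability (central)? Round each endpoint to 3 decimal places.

[-2.073, 1.480]

Posterior precision = 1/3.3² + 6/2.8² = 0.0918 + 0.7653 = 0.8571, so posterior SD = 1.0801.
Posterior mean = (9.4/3.3² + 6·-1.46/2.8²) / 0.8571 = -0.2965.
Interval: -0.2965 ± 1.645 × 1.0801 → [-2.073, 1.480].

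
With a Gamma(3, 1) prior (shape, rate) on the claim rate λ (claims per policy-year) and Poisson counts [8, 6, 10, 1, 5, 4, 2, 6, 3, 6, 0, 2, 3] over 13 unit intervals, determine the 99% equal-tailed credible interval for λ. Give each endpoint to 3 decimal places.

Posterior: Gamma(3+56, 1+13) = Gamma(59, 14) (shape, rate).
Equal-tailed 99% interval: Gamma(59, 14) quantiles at 0.005 and 0.995.
Posterior mean ≈ 4.214, SD ≈ 0.549; a Normal approximation gives roughly [2.801, 5.628].
Exact: lower = 2.935; upper = 5.761.

[2.935, 5.761]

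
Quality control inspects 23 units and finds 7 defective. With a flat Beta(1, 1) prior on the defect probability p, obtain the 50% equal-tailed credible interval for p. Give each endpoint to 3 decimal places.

Posterior: Beta(1+7, 1+16) = Beta(8, 17).
Equal-tailed 50% interval: the 0.25 and 0.75 quantiles of Beta(8, 17).
Posterior mean ≈ 0.320, SD ≈ 0.091; a Normal approximation gives roughly [0.258, 0.382].
Exact: F⁻¹(0.25) = 0.254; F⁻¹(0.75) = 0.380.

[0.254, 0.380]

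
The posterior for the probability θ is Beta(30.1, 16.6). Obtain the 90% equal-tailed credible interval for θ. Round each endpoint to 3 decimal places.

Posterior: Beta(30.1, 16.6).
Equal-tailed 90% interval: the 0.05 and 0.95 quantiles of Beta(30.1, 16.6).
Posterior mean ≈ 0.645, SD ≈ 0.069; a Normal approximation gives roughly [0.531, 0.759].
Exact: F⁻¹(0.05) = 0.527; F⁻¹(0.95) = 0.755.

[0.527, 0.755]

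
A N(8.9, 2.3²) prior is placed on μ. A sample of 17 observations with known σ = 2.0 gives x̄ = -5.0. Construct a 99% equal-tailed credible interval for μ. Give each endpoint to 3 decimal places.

Posterior precision = 1/2.3² + 17/2.0² = 0.1890 + 4.2500 = 4.4390, so posterior SD = 0.4746.
Posterior mean = (8.9/2.3² + 17·-5.0/2.0²) / 4.4390 = -4.4081.
Interval: -4.4081 ± 2.576 × 0.4746 → [-5.631, -3.186].

[-5.631, -3.186]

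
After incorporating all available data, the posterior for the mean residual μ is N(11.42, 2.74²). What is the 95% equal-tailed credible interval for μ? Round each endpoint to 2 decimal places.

[6.05, 16.79]

The posterior is symmetric, so the 95% equal-tailed interval is μ = 11.42 ± z·2.74 with z = 1.960.
Half-width: 1.960 × 2.74 = 5.37.
11.42 − 5.37 = 6.05; 11.42 + 5.37 = 16.79.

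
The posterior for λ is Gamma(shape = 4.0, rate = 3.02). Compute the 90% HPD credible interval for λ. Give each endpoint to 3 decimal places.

The posterior is unimodal and skewed, so the HPD interval has equal density at both endpoints and is the shortest 90% interval.
Solving f(0.310) = f(2.300) with F(2.300) − F(0.310) = 0.90 gives [0.310, 2.300].
For comparison, the equal-tailed interval is [0.452, 2.567]; the HPD is narrower and shifted toward the mode.

[0.310, 2.300]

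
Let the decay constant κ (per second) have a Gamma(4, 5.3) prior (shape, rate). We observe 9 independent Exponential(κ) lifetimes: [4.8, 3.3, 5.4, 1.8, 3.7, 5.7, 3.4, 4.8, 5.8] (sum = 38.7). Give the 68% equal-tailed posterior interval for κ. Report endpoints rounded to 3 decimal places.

[0.215, 0.376]

Posterior: Gamma(4+9, 5.3+38.7) = Gamma(13, 44.0) (shape, rate).
Equal-tailed 68% interval: Gamma(13, 44.0) quantiles at 0.16 and 0.84.
Posterior mean ≈ 0.295, SD ≈ 0.082; a Normal approximation gives roughly [0.214, 0.377].
Exact: lower = 0.215; upper = 0.376.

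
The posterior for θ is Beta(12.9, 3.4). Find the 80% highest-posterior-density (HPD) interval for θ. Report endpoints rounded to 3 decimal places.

The posterior is unimodal and skewed, so the HPD interval has equal density at both endpoints and is the shortest 80% interval.
Solving f(0.688) = f(0.930) with F(0.930) − F(0.688) = 0.80 gives [0.688, 0.930].
For comparison, the equal-tailed interval is [0.658, 0.908]; the HPD is narrower and shifted toward the mode.

[0.688, 0.930]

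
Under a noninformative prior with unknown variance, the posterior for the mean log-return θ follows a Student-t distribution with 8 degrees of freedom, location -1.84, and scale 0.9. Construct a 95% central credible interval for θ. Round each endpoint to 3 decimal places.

[-3.915, 0.235]

The t_8 distribution is symmetric; the 95% interval is -1.84 ± t·0.9 with t_{0.975,8} = 2.306.
Half-width: 2.306 × 0.9 = 2.075.
-1.84 − 2.075 = -3.915; -1.84 + 2.075 = 0.235.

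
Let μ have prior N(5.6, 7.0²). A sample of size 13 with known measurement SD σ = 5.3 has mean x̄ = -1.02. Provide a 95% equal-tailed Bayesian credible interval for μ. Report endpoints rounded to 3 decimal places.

[-3.560, 2.079]

Posterior precision = 1/7.0² + 13/5.3² = 0.0204 + 0.4628 = 0.4832, so posterior SD = 1.4386.
Posterior mean = (5.6/7.0² + 13·-1.02/5.3²) / 0.4832 = -0.7404.
Interval: -0.7404 ± 1.960 × 1.4386 → [-3.560, 2.079].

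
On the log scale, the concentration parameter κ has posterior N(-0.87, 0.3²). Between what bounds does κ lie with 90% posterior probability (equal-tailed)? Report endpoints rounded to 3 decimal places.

On the log scale the 90% interval is -0.87 ± 1.645 × 0.3 = [-1.3635, -0.3765].
Exponentiate: [e^-1.3635, e^-0.3765] = [0.256, 0.686].

[0.256, 0.686]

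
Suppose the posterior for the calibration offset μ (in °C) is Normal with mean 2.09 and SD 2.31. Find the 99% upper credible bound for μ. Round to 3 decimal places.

7.464

Need U with P(μ ≤ U) = 0.99: U = 2.09 + z_{0.01}·2.31.
z = 2.326; U = 2.09 + 2.326 × 2.31 = 7.464.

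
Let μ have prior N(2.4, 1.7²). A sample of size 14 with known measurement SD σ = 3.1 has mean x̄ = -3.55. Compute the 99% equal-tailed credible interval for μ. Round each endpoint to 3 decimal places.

Posterior precision = 1/1.7² + 14/3.1² = 0.3460 + 1.4568 = 1.8028, so posterior SD = 0.7448.
Posterior mean = (2.4/1.7² + 14·-3.55/3.1²) / 1.8028 = -2.4080.
Interval: -2.4080 ± 2.576 × 0.7448 → [-4.326, -0.490].

[-4.326, -0.490]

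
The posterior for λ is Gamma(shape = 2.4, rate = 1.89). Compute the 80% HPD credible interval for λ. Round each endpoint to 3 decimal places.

[0.180, 1.940]

The posterior is unimodal and skewed, so the HPD interval has equal density at both endpoints and is the shortest 80% interval.
Solving f(0.180) = f(1.940) with F(1.940) − F(0.180) = 0.80 gives [0.180, 1.940].
For comparison, the equal-tailed interval is [0.396, 2.368]; the HPD is narrower and shifted toward the mode.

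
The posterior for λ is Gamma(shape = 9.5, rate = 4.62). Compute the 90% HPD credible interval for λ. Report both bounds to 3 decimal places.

[0.981, 3.096]

The posterior is unimodal and skewed, so the HPD interval has equal density at both endpoints and is the shortest 90% interval.
Solving f(0.981) = f(3.096) with F(3.096) − F(0.981) = 0.90 gives [0.981, 3.096].
For comparison, the equal-tailed interval is [1.095, 3.262]; the HPD is narrower and shifted toward the mode.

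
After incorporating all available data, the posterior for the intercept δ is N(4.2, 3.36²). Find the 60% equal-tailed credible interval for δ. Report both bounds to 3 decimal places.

The posterior is symmetric, so the 60% equal-tailed interval is δ = 4.2 ± z·3.36 with z = 0.842.
Half-width: 0.842 × 3.36 = 2.828.
4.2 − 2.828 = 1.372; 4.2 + 2.828 = 7.028.

[1.372, 7.028]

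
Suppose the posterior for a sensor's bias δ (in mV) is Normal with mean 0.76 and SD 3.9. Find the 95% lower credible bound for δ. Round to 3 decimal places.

Need L with P(δ ≥ L) = 0.95: L = 0.76 − z_{0.05}·3.9.
z = 1.645; L = 0.76 − 1.645 × 3.9 = -5.655.

-5.655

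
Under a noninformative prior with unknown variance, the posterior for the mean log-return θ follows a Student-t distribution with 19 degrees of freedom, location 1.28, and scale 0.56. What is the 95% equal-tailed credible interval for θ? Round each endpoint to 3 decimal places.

The t_19 distribution is symmetric; the 95% interval is 1.28 ± t·0.56 with t_{0.975,19} = 2.093.
Half-width: 2.093 × 0.56 = 1.172.
1.28 − 1.172 = 0.108; 1.28 + 1.172 = 2.452.

[0.108, 2.452]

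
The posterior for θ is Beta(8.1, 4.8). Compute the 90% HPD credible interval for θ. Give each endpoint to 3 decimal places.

The posterior is unimodal and skewed, so the HPD interval has equal density at both endpoints and is the shortest 90% interval.
Solving f(0.419) = f(0.843) with F(0.843) − F(0.419) = 0.90 gives [0.419, 0.843].
For comparison, the equal-tailed interval is [0.403, 0.830]; the HPD is narrower and shifted toward the mode.

[0.419, 0.843]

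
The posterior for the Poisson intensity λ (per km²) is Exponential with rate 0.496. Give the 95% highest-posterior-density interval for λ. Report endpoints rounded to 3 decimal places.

The exponential density is strictly decreasing on [0, ∞), so the HPD interval is anchored at 0: [0, q] with P(λ ≤ q) = 0.95.
q = −ln(1 − 0.95) / 0.496 = 2.9957 / 0.496 = 6.040.

[0.000, 6.040]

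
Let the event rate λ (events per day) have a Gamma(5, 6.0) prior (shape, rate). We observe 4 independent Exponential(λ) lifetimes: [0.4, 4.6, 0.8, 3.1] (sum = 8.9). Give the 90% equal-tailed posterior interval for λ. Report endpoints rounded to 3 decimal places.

Posterior: Gamma(5+4, 6.0+8.9) = Gamma(9, 14.9) (shape, rate).
Equal-tailed 90% interval: Gamma(9, 14.9) quantiles at 0.05 and 0.95.
Posterior mean ≈ 0.604, SD ≈ 0.201; a Normal approximation gives roughly [0.273, 0.935].
Exact: lower = 0.315; upper = 0.969.

[0.315, 0.969]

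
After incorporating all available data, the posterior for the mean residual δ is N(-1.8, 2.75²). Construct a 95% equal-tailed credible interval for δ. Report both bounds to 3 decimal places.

The posterior is symmetric, so the 95% equal-tailed interval is δ = -1.8 ± z·2.75 with z = 1.960.
Half-width: 1.960 × 2.75 = 5.390.
-1.8 − 5.390 = -7.190; -1.8 + 5.390 = 3.590.

[-7.190, 3.590]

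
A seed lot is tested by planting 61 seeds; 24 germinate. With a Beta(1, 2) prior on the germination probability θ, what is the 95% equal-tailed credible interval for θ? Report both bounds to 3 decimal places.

[0.276, 0.512]

Posterior: Beta(1+24, 2+37) = Beta(25, 39).
Equal-tailed 95% interval: the 0.025 and 0.975 quantiles of Beta(25, 39).
Posterior mean ≈ 0.391, SD ≈ 0.061; a Normal approximation gives roughly [0.272, 0.509].
Exact: F⁻¹(0.025) = 0.276; F⁻¹(0.975) = 0.512.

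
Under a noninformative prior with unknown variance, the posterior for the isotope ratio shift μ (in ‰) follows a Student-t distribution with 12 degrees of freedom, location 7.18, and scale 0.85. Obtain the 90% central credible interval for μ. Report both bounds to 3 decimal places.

The t_12 distribution is symmetric; the 90% interval is 7.18 ± t·0.85 with t_{0.95,12} = 1.782.
Half-width: 1.782 × 0.85 = 1.515.
7.18 − 1.515 = 5.665; 7.18 + 1.515 = 8.695.

[5.665, 8.695]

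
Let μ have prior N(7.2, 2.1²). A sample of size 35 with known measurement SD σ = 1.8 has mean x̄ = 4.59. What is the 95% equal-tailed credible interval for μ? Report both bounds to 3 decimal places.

Posterior precision = 1/2.1² + 35/1.8² = 0.2268 + 10.8025 = 11.0292, so posterior SD = 0.3011.
Posterior mean = (7.2/2.1² + 35·4.59/1.8²) / 11.0292 = 4.6437.
Interval: 4.6437 ± 1.960 × 0.3011 → [4.053, 5.234].

[4.053, 5.234]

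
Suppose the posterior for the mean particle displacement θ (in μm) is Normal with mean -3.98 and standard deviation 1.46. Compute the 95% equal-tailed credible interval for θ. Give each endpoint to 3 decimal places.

[-6.842, -1.118]

The posterior is symmetric, so the 95% equal-tailed interval is θ = -3.98 ± z·1.46 with z = 1.960.
Half-width: 1.960 × 1.46 = 2.862.
-3.98 − 2.862 = -6.842; -3.98 + 2.862 = -1.118.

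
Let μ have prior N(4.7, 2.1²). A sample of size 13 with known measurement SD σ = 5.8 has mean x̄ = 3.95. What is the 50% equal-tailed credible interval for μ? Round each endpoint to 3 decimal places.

[3.366, 5.089]

Posterior precision = 1/2.1² + 13/5.8² = 0.2268 + 0.3864 = 0.6132, so posterior SD = 1.2770.
Posterior mean = (4.7/2.1² + 13·3.95/5.8²) / 0.6132 = 4.2273.
Interval: 4.2273 ± 0.674 × 1.2770 → [3.366, 5.089].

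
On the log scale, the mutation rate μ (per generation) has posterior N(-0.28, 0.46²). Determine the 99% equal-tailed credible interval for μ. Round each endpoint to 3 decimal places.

On the log scale the 99% interval is -0.28 ± 2.576 × 0.46 = [-1.4649, 0.9049].
Exponentiate: [e^-1.4649, e^0.9049] = [0.231, 2.472].

[0.231, 2.472]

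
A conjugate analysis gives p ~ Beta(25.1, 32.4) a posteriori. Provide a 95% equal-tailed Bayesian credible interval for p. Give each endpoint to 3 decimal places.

Posterior: Beta(25.1, 32.4).
Equal-tailed 95% interval: the 0.025 and 0.975 quantiles of Beta(25.1, 32.4).
Posterior mean ≈ 0.437, SD ≈ 0.065; a Normal approximation gives roughly [0.309, 0.564].
Exact: F⁻¹(0.025) = 0.312; F⁻¹(0.975) = 0.565.

[0.312, 0.565]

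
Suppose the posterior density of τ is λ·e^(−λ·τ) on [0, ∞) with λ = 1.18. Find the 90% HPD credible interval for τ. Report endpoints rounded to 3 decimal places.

The exponential density is strictly decreasing on [0, ∞), so the HPD interval is anchored at 0: [0, q] with P(τ ≤ q) = 0.90.
q = −ln(1 − 0.90) / 1.18 = 2.3026 / 1.18 = 1.951.

[0.000, 1.951]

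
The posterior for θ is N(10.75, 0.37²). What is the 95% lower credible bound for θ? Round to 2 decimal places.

10.14

Need L with P(θ ≥ L) = 0.95: L = 10.75 − z_{0.05}·0.37.
z = 1.645; L = 10.75 − 1.645 × 0.37 = 10.14.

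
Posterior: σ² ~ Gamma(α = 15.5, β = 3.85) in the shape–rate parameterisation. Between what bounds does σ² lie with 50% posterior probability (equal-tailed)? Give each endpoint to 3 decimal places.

Posterior: Gamma(shape 15.5, rate 3.85).
Equal-tailed 50% interval: Gamma(15.5, 3.85) quantiles at 0.25 and 0.75.
Posterior mean ≈ 4.026, SD ≈ 1.023; a Normal approximation gives roughly [3.336, 4.716].
Exact: lower = 3.297; upper = 4.661.

[3.297, 4.661]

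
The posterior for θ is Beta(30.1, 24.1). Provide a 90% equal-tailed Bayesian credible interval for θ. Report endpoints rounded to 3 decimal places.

[0.444, 0.664]

Posterior: Beta(30.1, 24.1).
Equal-tailed 90% interval: the 0.05 and 0.95 quantiles of Beta(30.1, 24.1).
Posterior mean ≈ 0.555, SD ≈ 0.067; a Normal approximation gives roughly [0.445, 0.665].
Exact: F⁻¹(0.05) = 0.444; F⁻¹(0.95) = 0.664.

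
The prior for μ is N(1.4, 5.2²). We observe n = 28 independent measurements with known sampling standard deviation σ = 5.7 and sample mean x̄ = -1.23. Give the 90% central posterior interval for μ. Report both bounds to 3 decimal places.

[-2.857, 0.613]

Posterior precision = 1/5.2² + 28/5.7² = 0.0370 + 0.8618 = 0.8988, so posterior SD = 1.0548.
Posterior mean = (1.4/5.2² + 28·-1.23/5.7²) / 0.8988 = -1.1218.
Interval: -1.1218 ± 1.645 × 1.0548 → [-2.857, 0.613].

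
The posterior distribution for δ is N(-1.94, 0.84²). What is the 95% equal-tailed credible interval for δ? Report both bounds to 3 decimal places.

The posterior is symmetric, so the 95% equal-tailed interval is δ = -1.94 ± z·0.84 with z = 1.960.
Half-width: 1.960 × 0.84 = 1.646.
-1.94 − 1.646 = -3.586; -1.94 + 1.646 = -0.294.

[-3.586, -0.294]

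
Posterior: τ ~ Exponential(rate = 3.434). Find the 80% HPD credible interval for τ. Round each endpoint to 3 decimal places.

[0.000, 0.469]

The exponential density is strictly decreasing on [0, ∞), so the HPD interval is anchored at 0: [0, q] with P(τ ≤ q) = 0.80.
q = −ln(1 − 0.80) / 3.434 = 1.6094 / 3.434 = 0.469.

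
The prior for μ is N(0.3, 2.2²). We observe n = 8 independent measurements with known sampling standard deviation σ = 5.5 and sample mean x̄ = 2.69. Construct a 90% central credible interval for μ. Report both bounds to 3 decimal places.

[-0.755, 4.038]

Posterior precision = 1/2.2² + 8/5.5² = 0.2066 + 0.2645 = 0.4711, so posterior SD = 1.4570.
Posterior mean = (0.3/2.2² + 8·2.69/5.5²) / 0.4711 = 1.6418.
Interval: 1.6418 ± 1.645 × 1.4570 → [-0.755, 4.038].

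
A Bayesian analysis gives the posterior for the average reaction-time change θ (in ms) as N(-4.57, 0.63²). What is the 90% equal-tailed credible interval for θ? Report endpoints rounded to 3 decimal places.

[-5.606, -3.534]

The posterior is symmetric, so the 90% equal-tailed interval is θ = -4.57 ± z·0.63 with z = 1.645.
Half-width: 1.645 × 0.63 = 1.036.
-4.57 − 1.036 = -5.606; -4.57 + 1.036 = -3.534.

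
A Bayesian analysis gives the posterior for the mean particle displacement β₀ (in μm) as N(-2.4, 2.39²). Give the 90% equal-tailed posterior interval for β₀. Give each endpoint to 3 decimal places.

The posterior is symmetric, so the 90% equal-tailed interval is β₀ = -2.4 ± z·2.39 with z = 1.645.
Half-width: 1.645 × 2.39 = 3.931.
-2.4 − 3.931 = -6.331; -2.4 + 3.931 = 1.531.

[-6.331, 1.531]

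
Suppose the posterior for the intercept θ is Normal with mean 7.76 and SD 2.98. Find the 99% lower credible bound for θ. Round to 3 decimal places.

Need L with P(θ ≥ L) = 0.99: L = 7.76 − z_{0.01}·2.98.
z = 2.326; L = 7.76 − 2.326 × 2.98 = 0.827.

0.827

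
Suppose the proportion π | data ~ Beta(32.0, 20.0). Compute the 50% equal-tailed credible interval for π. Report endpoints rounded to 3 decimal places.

Posterior: Beta(32.0, 20.0).
Equal-tailed 50% interval: the 0.25 and 0.75 quantiles of Beta(32.0, 20.0).
Posterior mean ≈ 0.615, SD ≈ 0.067; a Normal approximation gives roughly [0.570, 0.660].
Exact: F⁻¹(0.25) = 0.571; F⁻¹(0.75) = 0.662.

[0.571, 0.662]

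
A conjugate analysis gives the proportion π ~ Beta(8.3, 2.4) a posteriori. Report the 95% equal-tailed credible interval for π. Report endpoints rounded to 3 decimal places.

[0.497, 0.959]

Posterior: Beta(8.3, 2.4).
Equal-tailed 95% interval: the 0.025 and 0.975 quantiles of Beta(8.3, 2.4).
Posterior mean ≈ 0.776, SD ≈ 0.122; a Normal approximation gives roughly [0.537, 1.015].
Exact: F⁻¹(0.025) = 0.497; F⁻¹(0.975) = 0.959.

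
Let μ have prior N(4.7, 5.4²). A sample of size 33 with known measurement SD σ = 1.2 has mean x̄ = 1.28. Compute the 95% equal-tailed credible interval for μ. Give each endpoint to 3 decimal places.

[0.876, 1.694]

Posterior precision = 1/5.4² + 33/1.2² = 0.0343 + 22.9167 = 22.9510, so posterior SD = 0.2087.
Posterior mean = (4.7/5.4² + 33·1.28/1.2²) / 22.9510 = 1.2851.
Interval: 1.2851 ± 1.960 × 0.2087 → [0.876, 1.694].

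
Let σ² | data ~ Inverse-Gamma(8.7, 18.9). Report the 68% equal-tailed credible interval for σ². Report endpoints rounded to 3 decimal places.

[1.633, 3.247]

Inverse-Gamma(8.7, 18.9) quantiles: F⁻¹(0.16) and F⁻¹(0.84).
Equivalently, 1/σ² ~ Gamma(8.7, rate = 18.9); invert its 0.84 and 0.16 quantiles.
Posterior mean ≈ 2.455, SD ≈ 0.948; a Normal approximation gives roughly [1.512, 3.398].
Exact: lower = 1.633; upper = 3.247.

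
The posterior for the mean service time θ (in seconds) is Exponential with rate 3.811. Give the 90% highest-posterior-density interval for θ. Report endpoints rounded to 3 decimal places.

The exponential density is strictly decreasing on [0, ∞), so the HPD interval is anchored at 0: [0, q] with P(θ ≤ q) = 0.90.
q = −ln(1 − 0.90) / 3.811 = 2.3026 / 3.811 = 0.604.

[0.000, 0.604]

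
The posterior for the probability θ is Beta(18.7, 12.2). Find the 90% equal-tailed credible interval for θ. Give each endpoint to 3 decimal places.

[0.459, 0.744]

Posterior: Beta(18.7, 12.2).
Equal-tailed 90% interval: the 0.05 and 0.95 quantiles of Beta(18.7, 12.2).
Posterior mean ≈ 0.605, SD ≈ 0.087; a Normal approximation gives roughly [0.463, 0.748].
Exact: F⁻¹(0.05) = 0.459; F⁻¹(0.95) = 0.744.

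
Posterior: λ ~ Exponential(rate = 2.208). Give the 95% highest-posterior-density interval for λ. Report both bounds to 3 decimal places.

The exponential density is strictly decreasing on [0, ∞), so the HPD interval is anchored at 0: [0, q] with P(λ ≤ q) = 0.95.
q = −ln(1 − 0.95) / 2.208 = 2.9957 / 2.208 = 1.357.

[0.000, 1.357]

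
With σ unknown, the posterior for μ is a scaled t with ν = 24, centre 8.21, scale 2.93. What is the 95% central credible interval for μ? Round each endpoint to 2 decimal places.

The t_24 distribution is symmetric; the 95% interval is 8.21 ± t·2.93 with t_{0.975,24} = 2.064.
Half-width: 2.064 × 2.93 = 6.05.
8.21 − 6.05 = 2.16; 8.21 + 6.05 = 14.26.

[2.16, 14.26]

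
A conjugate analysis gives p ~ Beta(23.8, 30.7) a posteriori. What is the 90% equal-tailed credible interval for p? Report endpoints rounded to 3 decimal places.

Posterior: Beta(23.8, 30.7).
Equal-tailed 90% interval: the 0.05 and 0.95 quantiles of Beta(23.8, 30.7).
Posterior mean ≈ 0.437, SD ≈ 0.067; a Normal approximation gives roughly [0.327, 0.546].
Exact: F⁻¹(0.05) = 0.328; F⁻¹(0.95) = 0.548.

[0.328, 0.548]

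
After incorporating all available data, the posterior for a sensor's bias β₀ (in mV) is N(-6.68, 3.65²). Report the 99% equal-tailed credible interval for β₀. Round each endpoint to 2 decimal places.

[-16.08, 2.72]

The posterior is symmetric, so the 99% equal-tailed interval is β₀ = -6.68 ± z·3.65 with z = 2.576.
Half-width: 2.576 × 3.65 = 9.40.
-6.68 − 9.40 = -16.08; -6.68 + 9.40 = 2.72.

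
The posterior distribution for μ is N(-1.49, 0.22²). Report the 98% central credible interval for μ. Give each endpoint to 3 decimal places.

[-2.002, -0.978]

The posterior is symmetric, so the 98% equal-tailed interval is μ = -1.49 ± z·0.22 with z = 2.326.
Half-width: 2.326 × 0.22 = 0.512.
-1.49 − 0.512 = -2.002; -1.49 + 0.512 = -0.978.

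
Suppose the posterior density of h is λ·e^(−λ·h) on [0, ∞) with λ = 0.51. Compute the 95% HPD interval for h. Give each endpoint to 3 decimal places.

[0.000, 5.874]

The exponential density is strictly decreasing on [0, ∞), so the HPD interval is anchored at 0: [0, q] with P(h ≤ q) = 0.95.
q = −ln(1 − 0.95) / 0.51 = 2.9957 / 0.51 = 5.874.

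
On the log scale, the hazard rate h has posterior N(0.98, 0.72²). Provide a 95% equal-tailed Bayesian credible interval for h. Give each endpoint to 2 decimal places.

[0.65, 10.93]

On the log scale the 95% interval is 0.98 ± 1.960 × 0.72 = [-0.4312, 2.3912].
Exponentiate: [e^-0.4312, e^2.3912] = [0.65, 10.93].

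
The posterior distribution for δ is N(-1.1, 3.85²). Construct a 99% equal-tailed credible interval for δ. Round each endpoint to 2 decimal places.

The posterior is symmetric, so the 99% equal-tailed interval is δ = -1.1 ± z·3.85 with z = 2.576.
Half-width: 2.576 × 3.85 = 9.92.
-1.1 − 9.92 = -11.02; -1.1 + 9.92 = 8.82.

[-11.02, 8.82]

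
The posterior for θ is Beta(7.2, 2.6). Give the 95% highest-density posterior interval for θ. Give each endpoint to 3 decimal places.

The posterior is unimodal and skewed, so the HPD interval has equal density at both endpoints and is the shortest 95% interval.
Solving f(0.475) = f(0.967) with F(0.967) − F(0.475) = 0.95 gives [0.475, 0.967].
For comparison, the equal-tailed interval is [0.435, 0.945]; the HPD is narrower and shifted toward the mode.

[0.475, 0.967]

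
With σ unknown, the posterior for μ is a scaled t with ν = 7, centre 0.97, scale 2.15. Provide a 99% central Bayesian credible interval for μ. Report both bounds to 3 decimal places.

The t_7 distribution is symmetric; the 99% interval is 0.97 ± t·2.15 with t_{0.995,7} = 3.499.
Half-width: 3.499 × 2.15 = 7.524.
0.97 − 7.524 = -6.554; 0.97 + 7.524 = 8.494.

[-6.554, 8.494]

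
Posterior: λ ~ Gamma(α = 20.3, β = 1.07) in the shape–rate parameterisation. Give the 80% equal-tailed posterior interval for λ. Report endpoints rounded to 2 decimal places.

[13.82, 24.53]

Posterior: Gamma(shape 20.3, rate 1.07).
Equal-tailed 80% interval: Gamma(20.3, 1.07) quantiles at 0.1 and 0.9.
Posterior mean ≈ 18.97, SD ≈ 4.21; a Normal approximation gives roughly [13.58, 24.37].
Exact: lower = 13.82; upper = 24.53.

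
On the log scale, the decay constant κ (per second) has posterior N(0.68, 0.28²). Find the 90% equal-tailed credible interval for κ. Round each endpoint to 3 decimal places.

[1.245, 3.129]

On the log scale the 90% interval is 0.68 ± 1.645 × 0.28 = [0.2194, 1.1406].
Exponentiate: [e^0.2194, e^1.1406] = [1.245, 3.129].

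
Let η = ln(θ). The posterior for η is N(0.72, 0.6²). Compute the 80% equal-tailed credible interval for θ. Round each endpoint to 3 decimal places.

[0.952, 4.432]

On the log scale the 80% interval is 0.72 ± 1.282 × 0.6 = [-0.0489, 1.4889].
Exponentiate: [e^-0.0489, e^1.4889] = [0.952, 4.432].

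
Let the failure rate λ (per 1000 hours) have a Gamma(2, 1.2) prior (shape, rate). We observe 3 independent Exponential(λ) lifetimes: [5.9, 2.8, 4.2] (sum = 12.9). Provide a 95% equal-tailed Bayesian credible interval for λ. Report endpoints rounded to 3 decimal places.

[0.115, 0.726]

Posterior: Gamma(2+3, 1.2+12.9) = Gamma(5, 14.1) (shape, rate).
Equal-tailed 95% interval: Gamma(5, 14.1) quantiles at 0.025 and 0.975.
Posterior mean ≈ 0.355, SD ≈ 0.159; a Normal approximation gives roughly [0.044, 0.665].
Exact: lower = 0.115; upper = 0.726.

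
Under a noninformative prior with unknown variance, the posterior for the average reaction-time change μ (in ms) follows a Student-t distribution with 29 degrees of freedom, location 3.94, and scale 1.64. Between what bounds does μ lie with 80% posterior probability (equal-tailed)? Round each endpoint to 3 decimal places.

[1.789, 6.091]

The t_29 distribution is symmetric; the 80% interval is 3.94 ± t·1.64 with t_{0.9,29} = 1.311.
Half-width: 1.311 × 1.64 = 2.151.
3.94 − 2.151 = 1.789; 3.94 + 2.151 = 6.091.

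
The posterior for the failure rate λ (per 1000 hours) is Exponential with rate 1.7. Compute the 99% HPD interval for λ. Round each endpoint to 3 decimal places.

[0.000, 2.709]

The exponential density is strictly decreasing on [0, ∞), so the HPD interval is anchored at 0: [0, q] with P(λ ≤ q) = 0.99.
q = −ln(1 − 0.99) / 1.7 = 4.6052 / 1.7 = 2.709.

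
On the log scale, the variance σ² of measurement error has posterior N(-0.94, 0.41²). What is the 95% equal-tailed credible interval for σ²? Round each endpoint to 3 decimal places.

On the log scale the 95% interval is -0.94 ± 1.960 × 0.41 = [-1.7436, -0.1364].
Exponentiate: [e^-1.7436, e^-0.1364] = [0.175, 0.872].

[0.175, 0.872]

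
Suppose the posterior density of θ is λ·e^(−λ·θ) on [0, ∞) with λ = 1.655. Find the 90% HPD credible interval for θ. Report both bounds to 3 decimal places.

[0.000, 1.391]

The exponential density is strictly decreasing on [0, ∞), so the HPD interval is anchored at 0: [0, q] with P(θ ≤ q) = 0.90.
q = −ln(1 − 0.90) / 1.655 = 2.3026 / 1.655 = 1.391.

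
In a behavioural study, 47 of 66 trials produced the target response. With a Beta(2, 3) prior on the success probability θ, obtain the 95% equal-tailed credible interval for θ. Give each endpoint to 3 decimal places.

Posterior: Beta(2+47, 3+19) = Beta(49, 22).
Equal-tailed 95% interval: the 0.025 and 0.975 quantiles of Beta(49, 22).
Posterior mean ≈ 0.690, SD ≈ 0.054; a Normal approximation gives roughly [0.583, 0.797].
Exact: F⁻¹(0.025) = 0.579; F⁻¹(0.975) = 0.791.

[0.579, 0.791]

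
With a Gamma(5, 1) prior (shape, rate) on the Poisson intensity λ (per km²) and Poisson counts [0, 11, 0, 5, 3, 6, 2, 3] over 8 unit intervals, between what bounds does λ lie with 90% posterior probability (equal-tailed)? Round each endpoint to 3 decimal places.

Posterior: Gamma(5+30, 1+8) = Gamma(35, 9) (shape, rate).
Equal-tailed 90% interval: Gamma(35, 9) quantiles at 0.05 and 0.95.
Posterior mean ≈ 3.889, SD ≈ 0.657; a Normal approximation gives roughly [2.808, 4.970].
Exact: lower = 2.874; upper = 5.030.

[2.874, 5.030]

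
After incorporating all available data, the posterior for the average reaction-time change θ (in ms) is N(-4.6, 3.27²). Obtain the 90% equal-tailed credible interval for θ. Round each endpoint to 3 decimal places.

[-9.979, 0.779]

The posterior is symmetric, so the 90% equal-tailed interval is θ = -4.6 ± z·3.27 with z = 1.645.
Half-width: 1.645 × 3.27 = 5.379.
-4.6 − 5.379 = -9.979; -4.6 + 5.379 = 0.779.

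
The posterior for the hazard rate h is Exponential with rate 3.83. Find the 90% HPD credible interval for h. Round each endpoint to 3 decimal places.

The exponential density is strictly decreasing on [0, ∞), so the HPD interval is anchored at 0: [0, q] with P(h ≤ q) = 0.90.
q = −ln(1 − 0.90) / 3.83 = 2.3026 / 3.83 = 0.601.

[0.000, 0.601]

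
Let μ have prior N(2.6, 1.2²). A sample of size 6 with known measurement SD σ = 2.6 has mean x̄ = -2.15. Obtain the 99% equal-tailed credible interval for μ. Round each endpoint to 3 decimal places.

Posterior precision = 1/1.2² + 6/2.6² = 0.6944 + 0.8876 = 1.5820, so posterior SD = 0.7950.
Posterior mean = (2.6/1.2² + 6·-2.15/2.6²) / 1.5820 = -0.0649.
Interval: -0.0649 ± 2.576 × 0.7950 → [-2.113, 1.983].

[-2.113, 1.983]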